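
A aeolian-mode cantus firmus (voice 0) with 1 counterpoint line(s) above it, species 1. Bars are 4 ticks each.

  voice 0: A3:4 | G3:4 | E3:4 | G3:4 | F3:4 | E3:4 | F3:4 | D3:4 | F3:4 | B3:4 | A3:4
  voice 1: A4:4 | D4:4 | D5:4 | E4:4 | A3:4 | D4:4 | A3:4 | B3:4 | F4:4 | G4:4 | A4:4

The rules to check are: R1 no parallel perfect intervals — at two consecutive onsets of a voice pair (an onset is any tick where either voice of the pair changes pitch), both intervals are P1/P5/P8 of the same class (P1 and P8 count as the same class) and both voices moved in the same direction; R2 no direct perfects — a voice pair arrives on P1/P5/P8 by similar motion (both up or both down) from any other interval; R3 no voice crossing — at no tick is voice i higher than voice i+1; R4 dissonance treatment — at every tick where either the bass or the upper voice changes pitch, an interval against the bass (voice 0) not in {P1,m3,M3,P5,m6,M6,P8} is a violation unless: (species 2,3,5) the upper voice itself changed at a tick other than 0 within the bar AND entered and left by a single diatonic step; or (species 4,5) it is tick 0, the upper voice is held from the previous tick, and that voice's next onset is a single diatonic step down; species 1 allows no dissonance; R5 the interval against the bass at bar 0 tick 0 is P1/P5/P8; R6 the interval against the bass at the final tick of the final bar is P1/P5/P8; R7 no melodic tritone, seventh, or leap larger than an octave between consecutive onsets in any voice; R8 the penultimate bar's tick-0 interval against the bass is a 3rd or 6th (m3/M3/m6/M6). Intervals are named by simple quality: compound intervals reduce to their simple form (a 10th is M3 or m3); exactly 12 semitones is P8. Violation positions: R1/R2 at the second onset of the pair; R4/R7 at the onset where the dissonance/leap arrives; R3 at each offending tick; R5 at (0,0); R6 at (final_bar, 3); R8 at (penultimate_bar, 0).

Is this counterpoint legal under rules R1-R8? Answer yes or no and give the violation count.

bar 0: v0=A3 v1=A4 (P8)
bar 1: v0=G3 v1=D4 (P5)
bar 2: v0=E3 v1=D5 (m7)
bar 3: v0=G3 v1=E4 (M6)
bar 4: v0=F3 v1=A3 (M3)
bar 5: v0=E3 v1=D4 (m7)
bar 6: v0=F3 v1=A3 (M3)
bar 7: v0=D3 v1=B3 (M6)
bar 8: v0=F3 v1=F4 (P8)
bar 9: v0=B3 v1=G4 (m6)
bar 10: v0=A3 v1=A4 (P8)
  R2 @ bar1.0: A3/A4 P8 -> G3/D4 P5 similar
  R4 @ bar2.0: E3/D5 m7 untreated
  R7 @ bar3.0: D5->E4 leap 10st
  R4 @ bar5.0: E3/D4 m7 untreated
  R2 @ bar8.0: D3/B3 M6 -> F3/F4 P8 similar
  R7 @ bar8.0: B3->F4 leap 6st
  R7 @ bar9.0: F3->B3 leap 6st

No (7 violations)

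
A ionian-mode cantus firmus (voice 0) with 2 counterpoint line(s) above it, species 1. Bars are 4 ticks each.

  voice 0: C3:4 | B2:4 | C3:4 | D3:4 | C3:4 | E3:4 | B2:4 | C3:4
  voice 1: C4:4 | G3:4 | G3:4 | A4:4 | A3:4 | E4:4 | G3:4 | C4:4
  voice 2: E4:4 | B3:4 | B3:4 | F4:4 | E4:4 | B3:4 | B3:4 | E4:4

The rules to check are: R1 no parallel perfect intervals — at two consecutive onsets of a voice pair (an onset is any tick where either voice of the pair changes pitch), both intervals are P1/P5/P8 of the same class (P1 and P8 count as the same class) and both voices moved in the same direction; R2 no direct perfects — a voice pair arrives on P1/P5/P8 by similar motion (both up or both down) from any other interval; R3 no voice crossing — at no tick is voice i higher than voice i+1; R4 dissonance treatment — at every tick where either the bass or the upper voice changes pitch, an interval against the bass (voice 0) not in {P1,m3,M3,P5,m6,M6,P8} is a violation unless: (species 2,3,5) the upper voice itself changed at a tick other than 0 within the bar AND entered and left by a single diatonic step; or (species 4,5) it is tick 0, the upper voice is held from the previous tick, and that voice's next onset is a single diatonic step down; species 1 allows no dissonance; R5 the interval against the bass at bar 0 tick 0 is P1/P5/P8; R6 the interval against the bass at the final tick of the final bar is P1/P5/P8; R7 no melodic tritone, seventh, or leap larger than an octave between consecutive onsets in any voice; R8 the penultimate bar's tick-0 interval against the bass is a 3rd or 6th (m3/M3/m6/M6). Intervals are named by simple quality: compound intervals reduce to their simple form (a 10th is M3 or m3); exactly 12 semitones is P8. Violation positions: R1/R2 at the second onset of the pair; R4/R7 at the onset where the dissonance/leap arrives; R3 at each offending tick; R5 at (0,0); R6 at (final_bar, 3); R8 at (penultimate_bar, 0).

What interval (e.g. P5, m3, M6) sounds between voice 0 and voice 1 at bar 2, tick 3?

voice 0=C3 voice 1=G3 -> P5

P5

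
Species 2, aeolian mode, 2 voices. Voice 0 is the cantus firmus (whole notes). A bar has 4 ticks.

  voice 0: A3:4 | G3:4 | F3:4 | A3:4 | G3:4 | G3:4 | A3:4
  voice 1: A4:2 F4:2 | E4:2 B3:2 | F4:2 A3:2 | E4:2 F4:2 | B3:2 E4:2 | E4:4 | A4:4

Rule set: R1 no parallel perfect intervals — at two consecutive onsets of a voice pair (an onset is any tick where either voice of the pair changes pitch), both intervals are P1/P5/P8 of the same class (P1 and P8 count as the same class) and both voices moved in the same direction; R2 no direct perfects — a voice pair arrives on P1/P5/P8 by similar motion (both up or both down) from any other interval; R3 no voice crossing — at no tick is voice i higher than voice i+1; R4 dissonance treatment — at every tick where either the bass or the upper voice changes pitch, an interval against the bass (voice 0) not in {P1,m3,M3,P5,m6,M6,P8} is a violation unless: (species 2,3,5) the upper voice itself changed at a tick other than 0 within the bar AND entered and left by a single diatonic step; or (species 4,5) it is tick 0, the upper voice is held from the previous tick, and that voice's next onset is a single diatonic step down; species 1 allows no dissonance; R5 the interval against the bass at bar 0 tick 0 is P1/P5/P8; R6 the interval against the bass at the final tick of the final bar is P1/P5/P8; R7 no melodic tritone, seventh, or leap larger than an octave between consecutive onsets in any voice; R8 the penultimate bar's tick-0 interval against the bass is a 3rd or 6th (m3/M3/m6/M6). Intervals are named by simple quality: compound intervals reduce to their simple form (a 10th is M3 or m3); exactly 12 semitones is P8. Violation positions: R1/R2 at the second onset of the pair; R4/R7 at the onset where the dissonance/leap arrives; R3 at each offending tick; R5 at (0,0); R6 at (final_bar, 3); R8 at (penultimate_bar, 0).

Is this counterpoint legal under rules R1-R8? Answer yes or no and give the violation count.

No (4 violations)

bar 0: v0=A3 v1=A4 (P8)
bar 1: v0=G3 v1=E4 (M6)
bar 2: v0=F3 v1=F4 (P8)
bar 3: v0=A3 v1=E4 (P5)
bar 4: v0=G3 v1=B3 (M3)
bar 5: v0=G3 v1=E4 (M6)
bar 6: v0=A3 v1=A4 (P8)
  R7 @ bar2.0: B3->F4 leap 6st
  R2 @ bar3.0: F3/A3 M3 -> A3/E4 P5 similar
  R7 @ bar4.0: F4->B3 leap 6st
  R2 @ bar6.0: G3/E4 M6 -> A3/A4 P8 similar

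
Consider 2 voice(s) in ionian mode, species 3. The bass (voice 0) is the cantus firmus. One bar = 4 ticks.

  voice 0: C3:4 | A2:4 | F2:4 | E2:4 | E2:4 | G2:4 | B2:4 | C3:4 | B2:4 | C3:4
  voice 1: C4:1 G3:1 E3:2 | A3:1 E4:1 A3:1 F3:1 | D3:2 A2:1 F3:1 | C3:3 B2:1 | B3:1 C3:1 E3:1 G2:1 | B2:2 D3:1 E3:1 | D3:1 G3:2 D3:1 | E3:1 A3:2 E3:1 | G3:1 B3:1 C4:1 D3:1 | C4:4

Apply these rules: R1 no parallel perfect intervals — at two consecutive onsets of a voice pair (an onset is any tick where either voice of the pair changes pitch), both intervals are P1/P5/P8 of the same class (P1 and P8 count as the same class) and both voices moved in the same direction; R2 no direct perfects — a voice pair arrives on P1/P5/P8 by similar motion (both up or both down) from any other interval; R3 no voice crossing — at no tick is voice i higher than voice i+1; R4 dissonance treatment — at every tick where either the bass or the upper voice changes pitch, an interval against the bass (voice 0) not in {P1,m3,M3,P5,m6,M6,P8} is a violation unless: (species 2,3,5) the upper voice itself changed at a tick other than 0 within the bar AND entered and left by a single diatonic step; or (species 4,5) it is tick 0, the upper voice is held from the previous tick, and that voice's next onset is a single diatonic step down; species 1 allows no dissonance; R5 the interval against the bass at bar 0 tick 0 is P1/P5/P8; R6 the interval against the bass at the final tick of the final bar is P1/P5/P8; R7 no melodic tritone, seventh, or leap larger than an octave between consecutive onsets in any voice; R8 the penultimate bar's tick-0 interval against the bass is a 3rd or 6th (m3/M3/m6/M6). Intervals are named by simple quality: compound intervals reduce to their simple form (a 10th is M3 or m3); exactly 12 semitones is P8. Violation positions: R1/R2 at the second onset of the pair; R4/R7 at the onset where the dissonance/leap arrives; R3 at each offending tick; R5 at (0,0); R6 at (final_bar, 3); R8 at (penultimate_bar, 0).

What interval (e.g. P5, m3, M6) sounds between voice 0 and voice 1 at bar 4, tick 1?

voice 0=E2 voice 1=C3 -> m6

m6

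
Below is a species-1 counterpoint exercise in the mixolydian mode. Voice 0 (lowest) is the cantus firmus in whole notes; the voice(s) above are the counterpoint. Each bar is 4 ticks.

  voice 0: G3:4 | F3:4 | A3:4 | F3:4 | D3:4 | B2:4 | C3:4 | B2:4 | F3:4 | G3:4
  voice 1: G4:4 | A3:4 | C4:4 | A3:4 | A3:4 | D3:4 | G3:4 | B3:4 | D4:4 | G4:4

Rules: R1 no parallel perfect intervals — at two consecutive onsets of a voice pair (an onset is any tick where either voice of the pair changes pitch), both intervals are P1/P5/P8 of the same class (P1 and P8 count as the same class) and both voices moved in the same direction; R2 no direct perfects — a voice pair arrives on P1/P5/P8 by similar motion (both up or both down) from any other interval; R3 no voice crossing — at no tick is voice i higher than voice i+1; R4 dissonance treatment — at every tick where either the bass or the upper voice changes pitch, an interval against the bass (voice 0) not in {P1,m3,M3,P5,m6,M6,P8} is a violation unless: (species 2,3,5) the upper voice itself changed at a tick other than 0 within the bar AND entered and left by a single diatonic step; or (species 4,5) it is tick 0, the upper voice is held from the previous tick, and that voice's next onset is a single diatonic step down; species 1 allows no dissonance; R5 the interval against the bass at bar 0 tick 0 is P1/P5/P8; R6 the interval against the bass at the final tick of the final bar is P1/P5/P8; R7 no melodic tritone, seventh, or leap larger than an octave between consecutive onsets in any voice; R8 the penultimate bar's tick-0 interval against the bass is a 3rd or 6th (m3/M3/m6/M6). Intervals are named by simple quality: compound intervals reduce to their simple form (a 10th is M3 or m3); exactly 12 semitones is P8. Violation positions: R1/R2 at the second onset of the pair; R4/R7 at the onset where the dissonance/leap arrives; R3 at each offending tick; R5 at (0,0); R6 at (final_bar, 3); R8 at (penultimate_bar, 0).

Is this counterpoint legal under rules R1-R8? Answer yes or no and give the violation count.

No (4 violations)

bar 0: v0=G3 v1=G4 (P8)
bar 1: v0=F3 v1=A3 (M3)
bar 2: v0=A3 v1=C4 (m3)
bar 3: v0=F3 v1=A3 (M3)
bar 4: v0=D3 v1=A3 (P5)
bar 5: v0=B2 v1=D3 (m3)
bar 6: v0=C3 v1=G3 (P5)
bar 7: v0=B2 v1=B3 (P8)
bar 8: v0=F3 v1=D4 (M6)
bar 9: v0=G3 v1=G4 (P8)
  R7 @ bar1.0: G4->A3 leap 10st
  R2 @ bar6.0: B2/D3 m3 -> C3/G3 P5 similar
  R7 @ bar8.0: B2->F3 leap 6st
  R2 @ bar9.0: F3/D4 M6 -> G3/G4 P8 similar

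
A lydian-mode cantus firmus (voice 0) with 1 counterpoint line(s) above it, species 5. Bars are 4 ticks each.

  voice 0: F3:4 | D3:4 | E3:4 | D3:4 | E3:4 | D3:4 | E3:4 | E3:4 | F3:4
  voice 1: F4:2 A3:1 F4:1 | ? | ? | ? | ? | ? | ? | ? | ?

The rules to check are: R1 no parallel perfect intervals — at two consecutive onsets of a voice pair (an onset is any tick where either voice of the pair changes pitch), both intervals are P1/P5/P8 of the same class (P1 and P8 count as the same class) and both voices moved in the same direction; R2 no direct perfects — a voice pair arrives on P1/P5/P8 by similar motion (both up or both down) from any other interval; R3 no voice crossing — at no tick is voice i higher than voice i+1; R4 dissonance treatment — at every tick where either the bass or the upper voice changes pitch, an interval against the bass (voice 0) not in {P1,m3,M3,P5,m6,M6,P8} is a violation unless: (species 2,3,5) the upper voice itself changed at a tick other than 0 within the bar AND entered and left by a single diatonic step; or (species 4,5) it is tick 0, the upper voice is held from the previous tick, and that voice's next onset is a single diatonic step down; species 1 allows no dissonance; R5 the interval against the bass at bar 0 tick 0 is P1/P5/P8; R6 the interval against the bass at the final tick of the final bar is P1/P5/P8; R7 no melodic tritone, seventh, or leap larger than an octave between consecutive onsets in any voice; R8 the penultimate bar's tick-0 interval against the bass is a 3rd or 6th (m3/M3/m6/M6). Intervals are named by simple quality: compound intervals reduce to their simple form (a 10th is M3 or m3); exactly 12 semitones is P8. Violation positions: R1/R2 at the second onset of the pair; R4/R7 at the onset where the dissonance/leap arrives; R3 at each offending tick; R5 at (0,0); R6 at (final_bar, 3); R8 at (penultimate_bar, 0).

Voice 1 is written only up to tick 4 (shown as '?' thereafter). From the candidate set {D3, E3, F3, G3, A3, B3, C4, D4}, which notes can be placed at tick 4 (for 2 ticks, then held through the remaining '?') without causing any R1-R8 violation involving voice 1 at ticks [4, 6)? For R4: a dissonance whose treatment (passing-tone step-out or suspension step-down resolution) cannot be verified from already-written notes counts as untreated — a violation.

D3: violates R1,R7
E3: violates R4,R7
F3: legal
G3: violates R4,R7
A3: violates R2
B3: violates R7
C4: violates R4
D4: violates R1

{F3}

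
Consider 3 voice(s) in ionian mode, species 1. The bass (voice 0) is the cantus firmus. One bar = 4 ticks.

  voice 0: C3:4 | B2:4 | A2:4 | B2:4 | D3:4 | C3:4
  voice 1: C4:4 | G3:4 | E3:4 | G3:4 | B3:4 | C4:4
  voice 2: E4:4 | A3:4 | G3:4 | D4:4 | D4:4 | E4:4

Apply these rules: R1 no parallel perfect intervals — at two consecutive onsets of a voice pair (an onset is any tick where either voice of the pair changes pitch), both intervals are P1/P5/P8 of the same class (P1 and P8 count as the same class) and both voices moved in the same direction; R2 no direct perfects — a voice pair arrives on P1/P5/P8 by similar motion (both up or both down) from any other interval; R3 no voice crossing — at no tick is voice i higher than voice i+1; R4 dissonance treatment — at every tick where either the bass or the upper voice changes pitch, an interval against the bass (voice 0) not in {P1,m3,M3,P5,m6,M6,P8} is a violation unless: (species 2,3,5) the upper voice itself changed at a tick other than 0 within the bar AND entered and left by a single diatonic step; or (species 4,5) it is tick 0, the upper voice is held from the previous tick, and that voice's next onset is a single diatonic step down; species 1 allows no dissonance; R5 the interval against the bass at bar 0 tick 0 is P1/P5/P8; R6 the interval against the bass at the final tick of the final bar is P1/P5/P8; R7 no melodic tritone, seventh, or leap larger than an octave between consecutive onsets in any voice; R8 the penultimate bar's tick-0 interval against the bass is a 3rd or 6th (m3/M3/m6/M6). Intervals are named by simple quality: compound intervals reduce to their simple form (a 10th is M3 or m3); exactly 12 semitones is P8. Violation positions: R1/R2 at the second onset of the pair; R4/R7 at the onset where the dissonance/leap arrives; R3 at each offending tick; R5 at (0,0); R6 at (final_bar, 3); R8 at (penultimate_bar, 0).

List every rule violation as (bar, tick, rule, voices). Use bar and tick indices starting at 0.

bar 0: v0=C3 v1=C4 v2=E4 downbeat M3
bar 1: v0=B2 v1=G3 v2=A3 downbeat m7
bar 2: v0=A2 v1=E3 v2=G3 downbeat m7
bar 3: v0=B2 v1=G3 v2=D4 downbeat m3
bar 4: v0=D3 v1=B3 v2=D4 downbeat P8
bar 5: v0=C3 v1=C4 v2=E4 downbeat M3
  -> R5 @ bar 0 tick 0 v(0, 2): opens on M3
  -> R4 @ bar 1 tick 0 v(0, 2): B2/A3 m7 untreated
  -> R2 @ bar 2 tick 0 v(0, 1): B2/G3 m6 -> A2/E3 P5 similar
  -> R4 @ bar 2 tick 0 v(0, 2): A2/G3 m7 untreated
  -> R2 @ bar 3 tick 0 v(1, 2): E3/G3 m3 -> G3/D4 P5 similar
  -> R8 @ bar 4 tick 0 v(0, 2): penult P8 not 3rd/6th
  -> R6 @ bar 5 tick 3 v(0, 2): closes on M3

(0, 0, R5, (0, 2))
(1, 0, R4, (0, 2))
(2, 0, R2, (0, 1))
(2, 0, R4, (0, 2))
(3, 0, R2, (1, 2))
(4, 0, R8, (0, 2))
(5, 3, R6, (0, 2))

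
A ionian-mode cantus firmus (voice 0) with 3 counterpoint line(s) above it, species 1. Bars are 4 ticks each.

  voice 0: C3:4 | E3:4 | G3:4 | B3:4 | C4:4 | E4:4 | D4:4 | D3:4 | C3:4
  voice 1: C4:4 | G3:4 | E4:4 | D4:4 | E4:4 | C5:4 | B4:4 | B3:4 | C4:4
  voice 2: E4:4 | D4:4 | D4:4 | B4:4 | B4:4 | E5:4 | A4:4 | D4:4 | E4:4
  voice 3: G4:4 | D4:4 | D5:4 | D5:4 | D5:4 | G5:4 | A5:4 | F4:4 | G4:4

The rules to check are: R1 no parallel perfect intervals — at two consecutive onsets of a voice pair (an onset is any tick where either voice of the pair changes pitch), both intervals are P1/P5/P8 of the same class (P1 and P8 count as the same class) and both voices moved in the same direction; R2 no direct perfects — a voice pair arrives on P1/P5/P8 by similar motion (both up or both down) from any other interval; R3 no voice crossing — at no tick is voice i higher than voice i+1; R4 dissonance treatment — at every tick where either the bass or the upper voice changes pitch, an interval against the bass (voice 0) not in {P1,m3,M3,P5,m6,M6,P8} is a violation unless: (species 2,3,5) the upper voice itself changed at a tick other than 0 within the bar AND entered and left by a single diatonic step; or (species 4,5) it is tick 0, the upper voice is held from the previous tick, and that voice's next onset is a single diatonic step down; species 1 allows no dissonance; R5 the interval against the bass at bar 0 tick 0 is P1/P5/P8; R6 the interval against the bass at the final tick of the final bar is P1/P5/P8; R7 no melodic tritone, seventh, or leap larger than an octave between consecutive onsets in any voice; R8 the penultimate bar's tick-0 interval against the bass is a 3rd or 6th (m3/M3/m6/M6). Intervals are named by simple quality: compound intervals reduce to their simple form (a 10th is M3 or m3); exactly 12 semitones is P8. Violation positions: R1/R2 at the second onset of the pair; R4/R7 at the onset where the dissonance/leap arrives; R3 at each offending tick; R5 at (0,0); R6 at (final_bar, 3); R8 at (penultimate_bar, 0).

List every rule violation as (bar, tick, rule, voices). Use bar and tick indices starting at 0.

bar 0: v0=C3 v1=C4 v2=E4 v3=G4 downbeat P5
bar 1: v0=E3 v1=G3 v2=D4 v3=D4 downbeat m7
bar 2: v0=G3 v1=E4 v2=D4 v3=D5 downbeat P5
bar 3: v0=B3 v1=D4 v2=B4 v3=D5 downbeat m3
bar 4: v0=C4 v1=E4 v2=B4 v3=D5 downbeat M2
bar 5: v0=E4 v1=C5 v2=E5 v3=G5 downbeat m3
bar 6: v0=D4 v1=B4 v2=A4 v3=A5 downbeat P5
bar 7: v0=D3 v1=B3 v2=D4 v3=F4 downbeat m3
bar 8: v0=C3 v1=C4 v2=E4 v3=G4 downbeat P5
  -> R5 @ bar 0 tick 0 v(0, 2): opens on M3
  -> R1 @ bar 1 tick 0 v(1, 3): C4/G4 P5 -> G3/D4 P5 similar
  -> R2 @ bar 1 tick 0 v(1, 2): C4/E4 M3 -> G3/D4 P5 similar
  -> R2 @ bar 1 tick 0 v(2, 3): E4/G4 m3 -> D4/D4 P1 similar
  -> R4 @ bar 1 tick 0 v(0, 2): E3/D4 m7 untreated
  -> R4 @ bar 1 tick 0 v(0, 3): E3/D4 m7 untreated
  -> R2 @ bar 2 tick 0 v(0, 3): E3/D4 m7 -> G3/D5 P5 similar
  -> R3 @ bar 2 tick 0 v(1, 2): E4 above D4
  -> R3 @ bar 2 tick 1 v(1, 2): E4 above D4
  -> R3 @ bar 2 tick 2 v(1, 2): E4 above D4
  -> R3 @ bar 2 tick 3 v(1, 2): E4 above D4
  -> R2 @ bar 3 tick 0 v(0, 2): G3/D4 P5 -> B3/B4 P8 similar
  -> R4 @ bar 4 tick 0 v(0, 2): C4/B4 M7 untreated
  -> R4 @ bar 4 tick 0 v(0, 3): C4/D5 M2 untreated
  -> R2 @ bar 5 tick 0 v(0, 2): C4/B4 M7 -> E4/E5 P8 similar
  -> R2 @ bar 5 tick 0 v(1, 3): E4/D5 m7 -> C5/G5 P5 similar
  -> R2 @ bar 6 tick 0 v(0, 2): E4/E5 P8 -> D4/A4 P5 similar
  -> R3 @ bar 6 tick 0 v(1, 2): B4 above A4
  -> R3 @ bar 6 tick 1 v(1, 2): B4 above A4
  -> R3 @ bar 6 tick 2 v(1, 2): B4 above A4
  -> R3 @ bar 6 tick 3 v(1, 2): B4 above A4
  -> R2 @ bar 7 tick 0 v(0, 2): D4/A4 P5 -> D3/D4 P8 similar
  -> R7 @ bar 7 tick 0 v(3,): A5->F4 leap 16st
  -> R8 @ bar 7 tick 0 v(0, 2): penult P8 not 3rd/6th
  -> R2 @ bar 8 tick 0 v(1, 3): B3/F4 TT -> C4/G4 P5 similar
  -> R6 @ bar 8 tick 3 v(0, 2): closes on M3

(0, 0, R5, (0, 2))
(1, 0, R1, (1, 3))
(1, 0, R2, (1, 2))
(1, 0, R2, (2, 3))
(1, 0, R4, (0, 2))
(1, 0, R4, (0, 3))
(2, 0, R2, (0, 3))
(2, 0, R3, (1, 2))
(2, 1, R3, (1, 2))
(2, 2, R3, (1, 2))
(2, 3, R3, (1, 2))
(3, 0, R2, (0, 2))
(4, 0, R4, (0, 2))
(4, 0, R4, (0, 3))
(5, 0, R2, (0, 2))
(5, 0, R2, (1, 3))
(6, 0, R2, (0, 2))
(6, 0, R3, (1, 2))
(6, 1, R3, (1, 2))
(6, 2, R3, (1, 2))
(6, 3, R3, (1, 2))
(7, 0, R2, (0, 2))
(7, 0, R7, (3,))
(7, 0, R8, (0, 2))
(8, 0, R2, (1, 3))
(8, 3, R6, (0, 2))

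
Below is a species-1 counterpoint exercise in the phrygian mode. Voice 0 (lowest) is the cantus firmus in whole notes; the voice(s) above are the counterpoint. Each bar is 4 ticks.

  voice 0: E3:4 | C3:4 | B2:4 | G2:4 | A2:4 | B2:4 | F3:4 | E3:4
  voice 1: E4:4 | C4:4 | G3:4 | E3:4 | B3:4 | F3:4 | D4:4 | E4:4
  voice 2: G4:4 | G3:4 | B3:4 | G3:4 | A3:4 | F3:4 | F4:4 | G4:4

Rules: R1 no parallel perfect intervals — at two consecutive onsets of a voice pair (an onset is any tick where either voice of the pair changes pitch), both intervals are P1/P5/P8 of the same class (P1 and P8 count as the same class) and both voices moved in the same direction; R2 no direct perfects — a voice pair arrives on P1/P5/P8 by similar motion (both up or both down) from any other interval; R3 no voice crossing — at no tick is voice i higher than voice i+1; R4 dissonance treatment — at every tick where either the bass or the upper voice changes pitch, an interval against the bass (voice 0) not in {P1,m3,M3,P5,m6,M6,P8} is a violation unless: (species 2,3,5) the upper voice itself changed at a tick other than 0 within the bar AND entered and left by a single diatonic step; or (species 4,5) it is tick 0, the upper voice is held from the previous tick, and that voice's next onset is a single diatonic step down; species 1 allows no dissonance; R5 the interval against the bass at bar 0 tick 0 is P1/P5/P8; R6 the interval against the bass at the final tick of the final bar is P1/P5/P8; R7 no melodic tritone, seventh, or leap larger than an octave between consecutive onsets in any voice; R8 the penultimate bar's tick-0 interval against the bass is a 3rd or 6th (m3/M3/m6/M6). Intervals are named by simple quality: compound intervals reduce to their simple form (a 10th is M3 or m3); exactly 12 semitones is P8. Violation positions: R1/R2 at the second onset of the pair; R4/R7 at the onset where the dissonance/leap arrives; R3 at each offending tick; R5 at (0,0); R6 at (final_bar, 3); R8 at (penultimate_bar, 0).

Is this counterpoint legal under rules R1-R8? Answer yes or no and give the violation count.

No (22 violations)

bar 0: v0=E3 v1=E4 v2=G4 (m3)
bar 1: v0=C3 v1=C4 v2=G3 (P5)
bar 2: v0=B2 v1=G3 v2=B3 (P8)
bar 3: v0=G2 v1=E3 v2=G3 (P8)
bar 4: v0=A2 v1=B3 v2=A3 (P8)
bar 5: v0=B2 v1=F3 v2=F3 (TT)
bar 6: v0=F3 v1=D4 v2=F4 (P8)
bar 7: v0=E3 v1=E4 v2=G4 (m3)
  R5 @ bar0.0: opens on m3
  R1 @ bar1.0: E3/E4 P8 -> C3/C4 P8 similar
  R2 @ bar1.0: E3/G4 m3 -> C3/G3 P5 similar
  R3 @ bar1.0: C4 above G3
  R3 @ bar1.1: C4 above G3
  R3 @ bar1.2: C4 above G3
  R3 @ bar1.3: C4 above G3
  R1 @ bar3.0: B2/B3 P8 -> G2/G3 P8 similar
  R1 @ bar4.0: G2/G3 P8 -> A2/A3 P8 similar
  R3 @ bar4.0: B3 above A3
  R4 @ bar4.0: A2/B3 M2 untreated
  R3 @ bar4.1: B3 above A3
  R3 @ bar4.2: B3 above A3
  R3 @ bar4.3: B3 above A3
  R2 @ bar5.0: B3/A3 M2 -> F3/F3 P1 similar
  R4 @ bar5.0: B2/F3 TT untreated
  R4 @ bar5.0: B2/F3 TT untreated
  R7 @ bar5.0: B3->F3 leap 6st
  R2 @ bar6.0: B2/F3 TT -> F3/F4 P8 similar
  R7 @ bar6.0: B2->F3 leap 6st
  R8 @ bar6.0: penult P8 not 3rd/6th
  R6 @ bar7.3: closes on m3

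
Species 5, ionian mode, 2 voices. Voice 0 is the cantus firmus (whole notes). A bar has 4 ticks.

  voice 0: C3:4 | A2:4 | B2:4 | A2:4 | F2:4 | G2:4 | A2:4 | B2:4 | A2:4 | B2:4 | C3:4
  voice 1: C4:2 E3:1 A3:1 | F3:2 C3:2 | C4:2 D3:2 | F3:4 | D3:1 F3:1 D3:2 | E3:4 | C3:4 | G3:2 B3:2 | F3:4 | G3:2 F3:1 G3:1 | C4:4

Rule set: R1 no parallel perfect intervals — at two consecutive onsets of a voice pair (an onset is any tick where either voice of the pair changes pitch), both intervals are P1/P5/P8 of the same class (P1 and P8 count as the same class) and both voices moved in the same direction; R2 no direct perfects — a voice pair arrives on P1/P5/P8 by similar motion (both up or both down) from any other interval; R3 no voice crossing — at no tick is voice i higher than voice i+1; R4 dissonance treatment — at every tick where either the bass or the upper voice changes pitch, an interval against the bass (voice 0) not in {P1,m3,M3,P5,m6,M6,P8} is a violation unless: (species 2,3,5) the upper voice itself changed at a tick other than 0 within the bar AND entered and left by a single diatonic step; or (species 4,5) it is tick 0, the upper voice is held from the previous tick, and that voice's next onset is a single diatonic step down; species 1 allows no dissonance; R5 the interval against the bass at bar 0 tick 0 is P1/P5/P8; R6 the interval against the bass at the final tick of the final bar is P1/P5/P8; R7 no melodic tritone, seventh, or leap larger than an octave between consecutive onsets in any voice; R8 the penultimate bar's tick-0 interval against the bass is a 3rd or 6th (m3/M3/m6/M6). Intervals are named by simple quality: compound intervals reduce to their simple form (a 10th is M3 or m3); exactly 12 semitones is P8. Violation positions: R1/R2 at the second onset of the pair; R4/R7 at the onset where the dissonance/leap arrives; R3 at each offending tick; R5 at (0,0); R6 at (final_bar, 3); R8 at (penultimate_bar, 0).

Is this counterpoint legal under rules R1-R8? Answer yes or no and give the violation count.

No (4 violations)

bar 0: v0=C3 v1=C4 (P8)
bar 1: v0=A2 v1=F3 (m6)
bar 2: v0=B2 v1=C4 (m2)
bar 3: v0=A2 v1=F3 (m6)
bar 4: v0=F2 v1=D3 (M6)
bar 5: v0=G2 v1=E3 (M6)
bar 6: v0=A2 v1=C3 (m3)
bar 7: v0=B2 v1=G3 (m6)
bar 8: v0=A2 v1=F3 (m6)
bar 9: v0=B2 v1=G3 (m6)
bar 10: v0=C3 v1=C4 (P8)
  R4 @ bar2.0: B2/C4 m2 untreated
  R7 @ bar2.2: C4->D3 leap 10st
  R7 @ bar8.0: B3->F3 leap 6st
  R2 @ bar10.0: B2/G3 m6 -> C3/C4 P8 similar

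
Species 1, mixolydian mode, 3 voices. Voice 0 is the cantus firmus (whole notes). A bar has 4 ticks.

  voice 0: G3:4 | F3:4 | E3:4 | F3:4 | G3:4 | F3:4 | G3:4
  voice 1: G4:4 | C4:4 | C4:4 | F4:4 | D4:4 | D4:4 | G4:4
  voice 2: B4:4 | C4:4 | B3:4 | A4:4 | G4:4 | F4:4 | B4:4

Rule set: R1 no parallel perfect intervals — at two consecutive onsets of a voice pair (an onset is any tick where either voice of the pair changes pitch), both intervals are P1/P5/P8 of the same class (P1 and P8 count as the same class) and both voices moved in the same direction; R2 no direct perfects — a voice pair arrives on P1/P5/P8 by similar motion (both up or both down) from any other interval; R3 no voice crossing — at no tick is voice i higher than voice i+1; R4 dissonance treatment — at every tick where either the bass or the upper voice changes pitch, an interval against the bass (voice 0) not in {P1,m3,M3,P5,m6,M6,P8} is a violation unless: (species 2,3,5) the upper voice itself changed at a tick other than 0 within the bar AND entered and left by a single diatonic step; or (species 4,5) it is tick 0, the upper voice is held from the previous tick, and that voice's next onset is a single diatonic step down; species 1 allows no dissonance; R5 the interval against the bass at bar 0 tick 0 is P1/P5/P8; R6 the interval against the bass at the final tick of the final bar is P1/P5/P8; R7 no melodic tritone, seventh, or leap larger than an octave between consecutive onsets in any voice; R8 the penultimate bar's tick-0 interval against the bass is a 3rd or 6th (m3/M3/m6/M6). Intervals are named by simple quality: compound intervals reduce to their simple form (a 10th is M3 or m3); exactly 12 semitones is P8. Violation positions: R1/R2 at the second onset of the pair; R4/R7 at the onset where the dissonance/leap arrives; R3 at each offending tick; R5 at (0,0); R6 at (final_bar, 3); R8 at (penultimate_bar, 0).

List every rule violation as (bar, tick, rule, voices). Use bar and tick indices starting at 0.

(0, 0, R5, (0, 2))
(1, 0, R2, (0, 1))
(1, 0, R2, (0, 2))
(1, 0, R2, (1, 2))
(1, 0, R7, (2,))
(2, 0, R1, (0, 2))
(2, 0, R3, (1, 2))
(2, 1, R3, (1, 2))
(2, 2, R3, (1, 2))
(2, 3, R3, (1, 2))
(3, 0, R2, (0, 1))
(3, 0, R7, (2,))
(5, 0, R1, (0, 2))
(5, 0, R8, (0, 2))
(6, 0, R2, (0, 1))
(6, 0, R7, (2,))
(6, 3, R6, (0, 2))

bar 0: v0=G3 v1=G4 v2=B4 downbeat M3
bar 1: v0=F3 v1=C4 v2=C4 downbeat P5
bar 2: v0=E3 v1=C4 v2=B3 downbeat P5
bar 3: v0=F3 v1=F4 v2=A4 downbeat M3
bar 4: v0=G3 v1=D4 v2=G4 downbeat P8
bar 5: v0=F3 v1=D4 v2=F4 downbeat P8
bar 6: v0=G3 v1=G4 v2=B4 downbeat M3
  -> R5 @ bar 0 tick 0 v(0, 2): opens on M3
  -> R2 @ bar 1 tick 0 v(0, 1): G3/G4 P8 -> F3/C4 P5 similar
  -> R2 @ bar 1 tick 0 v(0, 2): G3/B4 M3 -> F3/C4 P5 similar
  -> R2 @ bar 1 tick 0 v(1, 2): G4/B4 M3 -> C4/C4 P1 similar
  -> R7 @ bar 1 tick 0 v(2,): B4->C4 leap 11st
  -> R1 @ bar 2 tick 0 v(0, 2): F3/C4 P5 -> E3/B3 P5 similar
  -> R3 @ bar 2 tick 0 v(1, 2): C4 above B3
  -> R3 @ bar 2 tick 1 v(1, 2): C4 above B3
  -> R3 @ bar 2 tick 2 v(1, 2): C4 above B3
  -> R3 @ bar 2 tick 3 v(1, 2): C4 above B3
  -> R2 @ bar 3 tick 0 v(0, 1): E3/C4 m6 -> F3/F4 P8 similar
  -> R7 @ bar 3 tick 0 v(2,): B3->A4 leap 10st
  -> R1 @ bar 5 tick 0 v(0, 2): G3/G4 P8 -> F3/F4 P8 similar
  -> R8 @ bar 5 tick 0 v(0, 2): penult P8 not 3rd/6th
  -> R2 @ bar 6 tick 0 v(0, 1): F3/D4 M6 -> G3/G4 P8 similar
  -> R7 @ bar 6 tick 0 v(2,): F4->B4 leap 6st
  -> R6 @ bar 6 tick 3 v(0, 2): closes on M3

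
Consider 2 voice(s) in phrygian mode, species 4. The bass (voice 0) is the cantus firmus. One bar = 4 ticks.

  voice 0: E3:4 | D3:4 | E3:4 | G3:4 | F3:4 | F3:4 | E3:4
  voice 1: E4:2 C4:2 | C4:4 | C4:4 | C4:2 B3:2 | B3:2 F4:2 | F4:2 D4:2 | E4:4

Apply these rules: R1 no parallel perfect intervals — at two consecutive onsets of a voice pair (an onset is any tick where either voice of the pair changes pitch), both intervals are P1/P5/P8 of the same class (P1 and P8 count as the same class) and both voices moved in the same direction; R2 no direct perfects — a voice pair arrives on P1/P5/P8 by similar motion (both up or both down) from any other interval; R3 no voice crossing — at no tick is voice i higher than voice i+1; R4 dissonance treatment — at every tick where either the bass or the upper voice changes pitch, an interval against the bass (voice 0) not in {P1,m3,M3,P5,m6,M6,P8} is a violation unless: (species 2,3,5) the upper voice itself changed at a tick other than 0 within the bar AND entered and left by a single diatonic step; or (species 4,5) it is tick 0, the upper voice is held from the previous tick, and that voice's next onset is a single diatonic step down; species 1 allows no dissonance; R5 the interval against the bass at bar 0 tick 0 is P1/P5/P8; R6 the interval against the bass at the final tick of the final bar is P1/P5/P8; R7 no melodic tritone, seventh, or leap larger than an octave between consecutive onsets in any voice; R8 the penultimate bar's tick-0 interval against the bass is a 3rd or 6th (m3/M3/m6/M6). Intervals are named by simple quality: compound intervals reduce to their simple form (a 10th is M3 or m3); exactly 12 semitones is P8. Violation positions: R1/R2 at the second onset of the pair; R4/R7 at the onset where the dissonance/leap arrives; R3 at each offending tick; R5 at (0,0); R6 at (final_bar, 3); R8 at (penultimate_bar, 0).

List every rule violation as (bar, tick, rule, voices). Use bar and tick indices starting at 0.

(4, 0, R4, (0, 1))
(4, 2, R7, (1,))
(5, 0, R8, (0, 1))

bar 0: v0=E3 v1=E4 downbeat P8
bar 1: v0=D3 v1=C4 downbeat m7
bar 2: v0=E3 v1=C4 downbeat m6
bar 3: v0=G3 v1=C4 downbeat P4
bar 4: v0=F3 v1=B3 downbeat TT
bar 5: v0=F3 v1=F4 downbeat P8
bar 6: v0=E3 v1=E4 downbeat P8
  -> R4 @ bar 4 tick 0 v(0, 1): F3/B3 TT untreated
  -> R7 @ bar 4 tick 2 v(1,): B3->F4 leap 6st
  -> R8 @ bar 5 tick 0 v(0, 1): penult P8 not 3rd/6th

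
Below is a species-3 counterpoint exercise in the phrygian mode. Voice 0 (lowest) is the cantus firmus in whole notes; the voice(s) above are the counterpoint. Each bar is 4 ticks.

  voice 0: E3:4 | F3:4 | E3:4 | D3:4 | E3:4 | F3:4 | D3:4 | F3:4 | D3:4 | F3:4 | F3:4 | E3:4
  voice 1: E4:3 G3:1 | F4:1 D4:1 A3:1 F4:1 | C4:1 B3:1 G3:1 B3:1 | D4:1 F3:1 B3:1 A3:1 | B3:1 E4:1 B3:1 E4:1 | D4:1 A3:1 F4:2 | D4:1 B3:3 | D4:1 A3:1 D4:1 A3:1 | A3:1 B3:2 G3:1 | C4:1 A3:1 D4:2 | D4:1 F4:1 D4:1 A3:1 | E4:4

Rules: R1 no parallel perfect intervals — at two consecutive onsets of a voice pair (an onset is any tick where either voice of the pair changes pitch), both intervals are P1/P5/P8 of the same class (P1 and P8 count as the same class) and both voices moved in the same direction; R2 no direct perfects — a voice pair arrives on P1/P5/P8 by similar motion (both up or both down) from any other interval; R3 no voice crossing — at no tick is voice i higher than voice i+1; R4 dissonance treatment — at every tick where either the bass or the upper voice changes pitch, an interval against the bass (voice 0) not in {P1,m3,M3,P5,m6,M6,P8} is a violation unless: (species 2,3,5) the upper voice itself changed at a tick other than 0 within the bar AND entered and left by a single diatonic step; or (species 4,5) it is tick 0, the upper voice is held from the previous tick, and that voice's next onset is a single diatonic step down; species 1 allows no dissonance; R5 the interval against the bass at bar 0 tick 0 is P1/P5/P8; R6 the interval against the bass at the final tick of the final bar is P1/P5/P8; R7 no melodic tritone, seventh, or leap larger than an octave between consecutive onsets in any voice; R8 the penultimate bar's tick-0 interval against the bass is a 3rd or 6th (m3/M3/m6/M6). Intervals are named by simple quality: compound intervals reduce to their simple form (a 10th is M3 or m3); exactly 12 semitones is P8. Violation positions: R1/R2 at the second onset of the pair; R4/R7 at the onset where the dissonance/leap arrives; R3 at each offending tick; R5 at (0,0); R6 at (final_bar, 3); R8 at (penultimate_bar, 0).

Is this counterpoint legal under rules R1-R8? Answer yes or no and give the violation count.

bar 0: v0=E3 v1=E4 (P8)
bar 1: v0=F3 v1=F4 (P8)
bar 2: v0=E3 v1=C4 (m6)
bar 3: v0=D3 v1=D4 (P8)
bar 4: v0=E3 v1=B3 (P5)
bar 5: v0=F3 v1=D4 (M6)
bar 6: v0=D3 v1=D4 (P8)
bar 7: v0=F3 v1=D4 (M6)
bar 8: v0=D3 v1=A3 (P5)
bar 9: v0=F3 v1=C4 (P5)
bar 10: v0=F3 v1=D4 (M6)
bar 11: v0=E3 v1=E4 (P8)
  R2 @ bar1.0: E3/G3 m3 -> F3/F4 P8 similar
  R7 @ bar1.0: G3->F4 leap 10st
  R7 @ bar3.2: F3->B3 leap 6st
  R1 @ bar4.0: D3/A3 P5 -> E3/B3 P5 similar
  R1 @ bar6.0: F3/F4 P8 -> D3/D4 P8 similar
  R4 @ bar8.3: D3/G3 P4 untreated
  R2 @ bar9.0: D3/G3 P4 -> F3/C4 P5 similar

No (7 violations)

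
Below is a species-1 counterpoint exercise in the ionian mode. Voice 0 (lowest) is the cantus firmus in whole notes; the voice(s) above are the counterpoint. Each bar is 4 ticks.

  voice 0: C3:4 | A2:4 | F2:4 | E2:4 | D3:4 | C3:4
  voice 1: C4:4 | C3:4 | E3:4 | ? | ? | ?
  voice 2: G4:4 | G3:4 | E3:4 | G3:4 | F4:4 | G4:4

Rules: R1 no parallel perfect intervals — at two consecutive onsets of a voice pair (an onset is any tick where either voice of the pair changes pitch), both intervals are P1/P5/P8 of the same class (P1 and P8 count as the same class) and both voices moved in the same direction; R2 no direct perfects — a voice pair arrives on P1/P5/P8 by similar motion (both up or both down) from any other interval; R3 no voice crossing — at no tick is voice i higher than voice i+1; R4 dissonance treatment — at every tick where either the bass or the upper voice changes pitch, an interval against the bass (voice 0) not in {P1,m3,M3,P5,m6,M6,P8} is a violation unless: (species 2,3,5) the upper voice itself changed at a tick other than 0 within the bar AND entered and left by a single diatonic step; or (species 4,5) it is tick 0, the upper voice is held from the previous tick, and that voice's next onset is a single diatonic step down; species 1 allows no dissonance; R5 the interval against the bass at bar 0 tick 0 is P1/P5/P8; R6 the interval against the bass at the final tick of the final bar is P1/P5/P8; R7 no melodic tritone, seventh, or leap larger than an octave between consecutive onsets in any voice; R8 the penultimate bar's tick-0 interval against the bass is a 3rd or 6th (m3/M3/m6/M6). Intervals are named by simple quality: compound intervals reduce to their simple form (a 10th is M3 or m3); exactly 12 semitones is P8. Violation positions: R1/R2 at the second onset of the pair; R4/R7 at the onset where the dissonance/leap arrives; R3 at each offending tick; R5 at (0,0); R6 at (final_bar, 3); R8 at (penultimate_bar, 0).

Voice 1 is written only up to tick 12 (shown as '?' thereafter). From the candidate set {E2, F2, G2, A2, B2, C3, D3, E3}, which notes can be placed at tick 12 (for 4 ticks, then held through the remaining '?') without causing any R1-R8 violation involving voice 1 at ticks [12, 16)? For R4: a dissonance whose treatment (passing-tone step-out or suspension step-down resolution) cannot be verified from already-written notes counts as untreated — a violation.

E2: violates R2
F2: violates R4,R7
G2: legal
A2: violates R4
B2: violates R2
C3: legal
D3: violates R4
E3: legal

{C3, E3, G2}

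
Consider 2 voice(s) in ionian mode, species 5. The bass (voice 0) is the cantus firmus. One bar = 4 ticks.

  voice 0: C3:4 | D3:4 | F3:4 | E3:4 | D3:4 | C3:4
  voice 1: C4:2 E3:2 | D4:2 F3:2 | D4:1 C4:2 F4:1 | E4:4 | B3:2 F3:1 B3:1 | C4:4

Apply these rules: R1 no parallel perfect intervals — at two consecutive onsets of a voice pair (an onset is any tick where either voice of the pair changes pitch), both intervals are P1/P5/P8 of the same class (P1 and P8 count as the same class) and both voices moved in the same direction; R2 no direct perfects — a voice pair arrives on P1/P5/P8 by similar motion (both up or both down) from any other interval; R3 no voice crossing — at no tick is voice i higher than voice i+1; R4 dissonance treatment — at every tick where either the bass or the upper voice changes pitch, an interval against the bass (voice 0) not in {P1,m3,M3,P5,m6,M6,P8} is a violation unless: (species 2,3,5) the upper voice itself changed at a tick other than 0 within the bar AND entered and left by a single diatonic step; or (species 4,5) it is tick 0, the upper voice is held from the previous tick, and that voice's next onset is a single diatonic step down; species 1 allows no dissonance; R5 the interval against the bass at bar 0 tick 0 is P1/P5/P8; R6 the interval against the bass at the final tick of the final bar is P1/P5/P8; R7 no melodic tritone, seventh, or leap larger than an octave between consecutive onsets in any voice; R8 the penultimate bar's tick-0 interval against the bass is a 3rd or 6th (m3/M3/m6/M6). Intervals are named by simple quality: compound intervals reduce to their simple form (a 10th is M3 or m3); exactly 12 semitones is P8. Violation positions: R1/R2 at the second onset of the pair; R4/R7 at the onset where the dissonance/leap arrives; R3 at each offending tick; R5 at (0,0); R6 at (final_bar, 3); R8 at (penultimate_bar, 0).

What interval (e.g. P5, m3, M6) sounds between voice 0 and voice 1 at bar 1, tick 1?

voice 0=D3 voice 1=D4 -> P8

P8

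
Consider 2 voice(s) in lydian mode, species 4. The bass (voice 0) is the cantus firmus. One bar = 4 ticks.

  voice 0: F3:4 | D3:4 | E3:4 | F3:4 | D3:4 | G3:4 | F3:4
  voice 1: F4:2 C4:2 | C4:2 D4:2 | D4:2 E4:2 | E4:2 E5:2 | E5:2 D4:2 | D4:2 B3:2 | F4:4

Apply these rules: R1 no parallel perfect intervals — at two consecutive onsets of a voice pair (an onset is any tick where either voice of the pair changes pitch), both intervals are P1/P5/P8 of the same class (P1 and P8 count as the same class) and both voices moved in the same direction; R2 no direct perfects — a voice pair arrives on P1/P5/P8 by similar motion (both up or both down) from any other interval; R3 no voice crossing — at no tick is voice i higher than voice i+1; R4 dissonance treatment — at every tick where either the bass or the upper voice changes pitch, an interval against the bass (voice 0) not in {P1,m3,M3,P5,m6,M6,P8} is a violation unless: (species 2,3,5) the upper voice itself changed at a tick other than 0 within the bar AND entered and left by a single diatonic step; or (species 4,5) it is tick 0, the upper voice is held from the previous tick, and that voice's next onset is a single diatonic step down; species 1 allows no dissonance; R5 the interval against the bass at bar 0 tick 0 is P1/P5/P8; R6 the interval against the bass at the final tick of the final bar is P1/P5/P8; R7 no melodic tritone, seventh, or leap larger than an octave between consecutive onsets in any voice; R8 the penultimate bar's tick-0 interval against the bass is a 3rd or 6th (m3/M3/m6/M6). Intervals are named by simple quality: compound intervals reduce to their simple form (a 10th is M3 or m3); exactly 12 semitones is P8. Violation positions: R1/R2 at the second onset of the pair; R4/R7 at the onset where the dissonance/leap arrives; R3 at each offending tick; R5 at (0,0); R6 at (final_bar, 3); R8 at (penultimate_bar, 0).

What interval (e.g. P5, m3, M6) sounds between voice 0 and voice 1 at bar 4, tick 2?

P8

voice 0=D3 voice 1=D4 -> P8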